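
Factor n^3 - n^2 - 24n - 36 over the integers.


Try integer roots (divisors of -36). n=-3: p(-3)=0.
Divide out (n + 3): quotient is n^2 - 4n - 12.
Factor the quadratic: (n - 6)(n + 2)
Result: (n + 3)(n - 6)(n + 2)


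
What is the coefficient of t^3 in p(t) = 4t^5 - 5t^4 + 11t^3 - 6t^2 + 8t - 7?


Read off the coefficient of t^3: 11


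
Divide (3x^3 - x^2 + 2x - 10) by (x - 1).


(3x^3 - x^2 + 2x - 10) / (x - 1)
Step 1: 3x^2 * (x - 1) = 3x^3 - 3x^2; subtract.
Step 2: 2x * (x - 1) = 2x^2 - 2x; subtract.
Step 3: 4 * (x - 1) = 4x - 4; subtract.
Quotient: 3x^2 + 2x + 4, Remainder: -6


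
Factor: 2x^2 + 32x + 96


Roots satisfy r1 + r2 = -b/a = -16 and r1*r2 = c/a = 48.
So r1 = -12, r2 = -4.
2x^2 + 32x + 96 = 2(x - r1)(x - r2) = 2(x + 12)(x + 4)


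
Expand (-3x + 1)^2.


Expand (-3x + 1)^2 by repeated multiplication:
= 9x^2 - 6x + 1


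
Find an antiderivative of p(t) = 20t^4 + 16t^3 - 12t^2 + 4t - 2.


Reverse power rule on each term:
  ∫ 20t^4 dt = 4t^5
  ∫ 16t^3 dt = 4t^4
  ∫ -12t^2 dt = -4t^3
  ∫ 4t dt = 2t^2
  ∫ -2 dt = -2t
F(t) = 4t^5 + 4t^4 - 4t^3 + 2t^2 - 2t + C


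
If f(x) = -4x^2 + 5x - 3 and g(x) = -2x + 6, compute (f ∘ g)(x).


Substitute g(x) into f:
f(g(x)) = -4*(-2x + 6)^2 + 5*(-2x + 6) + (-3)
(-2x + 6)^2 = 4x^2 - 24x + 36
Expand and combine: -16x^2 + 86x - 117


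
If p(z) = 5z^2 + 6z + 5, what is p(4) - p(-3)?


p(4) = 109
p(-3) = 32
p(4) - p(-3) = 109 - 32 = 77


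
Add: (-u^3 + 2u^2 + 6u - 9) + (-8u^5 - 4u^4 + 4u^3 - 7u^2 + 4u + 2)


Align terms by degree and add:
  -u^3 + 2u^2 + 6u - 9
  -8u^5 - 4u^4 + 4u^3 - 7u^2 + 4u + 2
= -8u^5 - 4u^4 + 3u^3 - 5u^2 + 10u - 7


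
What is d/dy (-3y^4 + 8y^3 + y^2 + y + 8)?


Apply the power rule term by term:
  d/dy(-3y^4) = -12y^3
  d/dy(8y^3) = 24y^2
  d/dy(y^2) = 2y
  d/dy(y) = 1
  d/dy(8) = 0
p'(y) = -12y^3 + 24y^2 + 2y + 1


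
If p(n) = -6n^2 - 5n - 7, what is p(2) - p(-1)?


p(2) = -41
p(-1) = -8
p(2) - p(-1) = -41 + 8 = -33


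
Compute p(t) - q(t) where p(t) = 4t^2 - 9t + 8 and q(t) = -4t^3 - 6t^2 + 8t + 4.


Distribute the minus sign:
  (4t^2 - 9t + 8)
- (-4t^3 - 6t^2 + 8t + 4)
Negate second polynomial: 4t^3 + 6t^2 - 8t - 4
Add: 4t^3 + 10t^2 - 17t + 4


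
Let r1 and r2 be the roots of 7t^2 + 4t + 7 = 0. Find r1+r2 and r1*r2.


For at^2+bt+c=0: sum = -b/a, product = c/a.
a=7, b=4, c=7
Sum = -(4)/7 = -4/7
Product = (7)/7 = 1


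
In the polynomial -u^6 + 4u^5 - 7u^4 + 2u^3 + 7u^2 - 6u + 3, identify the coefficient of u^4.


Read off the coefficient of u^4: -7


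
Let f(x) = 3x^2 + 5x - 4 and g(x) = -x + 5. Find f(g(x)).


Substitute g(x) into f:
f(g(x)) = 3*(-x + 5)^2 + 5*(-x + 5) + (-4)
(-x + 5)^2 = x^2 - 10x + 25
Expand and combine: 3x^2 - 35x + 96


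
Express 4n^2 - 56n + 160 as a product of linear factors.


Roots satisfy r1 + r2 = -b/a = 14 and r1*r2 = c/a = 40.
So r1 = 4, r2 = 10.
4n^2 - 56n + 160 = 4(n - r1)(n - r2) = 4(n - 4)(n - 10)


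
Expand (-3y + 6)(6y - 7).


Distribute each term of the first polynomial:
  (-3y)(6y - 7) = -18y^2 + 21y
  (6)(6y - 7) = 36y - 42
Sum: -18y^2 + 57y - 42


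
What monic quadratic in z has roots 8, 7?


p(z) = (z - 8)(z - 7)
Expand: z^2 - 15z + 56


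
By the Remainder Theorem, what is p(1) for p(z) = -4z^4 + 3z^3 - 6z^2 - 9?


By the Remainder Theorem, the remainder equals p(1):
  -4*(1)^4 = -4
  3*(1)^3 = 3
  -6*(1)^2 = -6
  0*(1)^1 = 0
  constant: -9
Sum: -4 + 3 - 6 + 0 - 9 = -16


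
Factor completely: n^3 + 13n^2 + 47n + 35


Try integer roots (divisors of 35). n=-1: p(-1)=0.
Divide out (n + 1): quotient is n^2 + 12n + 35.
Factor the quadratic: (n + 7)(n + 5)
Result: (n + 1)(n + 7)(n + 5)


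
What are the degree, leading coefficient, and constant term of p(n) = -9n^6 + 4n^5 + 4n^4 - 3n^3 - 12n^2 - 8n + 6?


Highest power of n is 6, with coefficient -9. Constant term is 6.
Degree = 6, leading coefficient = -9, constant term = 6


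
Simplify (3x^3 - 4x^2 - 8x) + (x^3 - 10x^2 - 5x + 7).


Align terms by degree and add:
  3x^3 - 4x^2 - 8x
+ x^3 - 10x^2 - 5x + 7
= 4x^3 - 14x^2 - 13x + 7


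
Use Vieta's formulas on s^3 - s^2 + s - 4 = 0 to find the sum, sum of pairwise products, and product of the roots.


Monic cubic s^3+bs^2+cs+d=0: sum=-b, pairwise sum=c, product=-d.
b=-1, c=1, d=-4
r1+r2+r3 = 1
r1r2+r1r3+r2r3 = 1
r1r2r3 = 4


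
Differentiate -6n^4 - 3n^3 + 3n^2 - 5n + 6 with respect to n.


Apply the power rule term by term:
  d/dn(-6n^4) = -24n^3
  d/dn(-3n^3) = -9n^2
  d/dn(3n^2) = 6n
  d/dn(-5n) = -5
  d/dn(6) = 0
p'(n) = -24n^3 - 9n^2 + 6n - 5


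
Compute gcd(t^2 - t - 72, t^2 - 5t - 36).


Factor each:
  t^2 - t - 72 = (t - 9)(t + 8)
  t^2 - 5t - 36 = (t - 9)(t + 4)
Common monic factor: t - 9


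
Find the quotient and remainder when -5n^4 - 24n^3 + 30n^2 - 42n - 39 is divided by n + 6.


(-5n^4 - 24n^3 + 30n^2 - 42n - 39) / (n + 6)
Step 1: -5n^3 * (n + 6) = -5n^4 - 30n^3; subtract.
Step 2: 6n^2 * (n + 6) = 6n^3 + 36n^2; subtract.
Step 3: -6n * (n + 6) = -6n^2 - 36n; subtract.
Step 4: -6 * (n + 6) = -6n - 36; subtract.
Quotient: -5n^3 + 6n^2 - 6n - 6, Remainder: -3


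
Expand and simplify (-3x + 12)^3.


Expand (-3x + 12)^3 by repeated multiplication:
  (-3x + 12)^2 = 9x^2 - 72x + 144
= -27x^3 + 324x^2 - 1296x + 1728


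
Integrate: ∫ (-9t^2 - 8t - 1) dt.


Reverse power rule on each term:
  ∫ -9t^2 dt = -3t^3
  ∫ -8t dt = -4t^2
  ∫ -1 dt = -t
F(t) = -3t^3 - 4t^2 - t + C


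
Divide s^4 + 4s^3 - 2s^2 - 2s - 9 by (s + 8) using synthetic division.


Synthetic division with c = -8. Coefficients: 1, 4, -2, -2, -9
Bring down 1.
  1 * -8 = -8; -8 + 4 = -4
  -4 * -8 = 32; 32 - 2 = 30
  30 * -8 = -240; -240 - 2 = -242
  -242 * -8 = 1936; 1936 - 9 = 1927
Quotient: s^3 - 4s^2 + 30s - 242, Remainder: 1927


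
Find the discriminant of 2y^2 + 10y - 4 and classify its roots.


D = b^2 - 4ac = (10)^2 - 4(2)(-4) = 100 + 32 = 132
Since D > 0: two distinct irrational roots


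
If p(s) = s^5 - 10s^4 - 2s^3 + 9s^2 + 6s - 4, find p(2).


Using direct substitution:
  1 * (2)^5 = 32
  -10 * (2)^4 = -160
  -2 * (2)^3 = -16
  9 * (2)^2 = 36
  6 * (2)^1 = 12
  constant: -4
Sum = 32 - 160 - 16 + 36 + 12 - 4 = -100


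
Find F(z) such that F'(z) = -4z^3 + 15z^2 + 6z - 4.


Reverse power rule on each term:
  ∫ -4z^3 dz = -z^4
  ∫ 15z^2 dz = 5z^3
  ∫ 6z dz = 3z^2
  ∫ -4 dz = -4z
F(z) = -z^4 + 5z^3 + 3z^2 - 4z + C


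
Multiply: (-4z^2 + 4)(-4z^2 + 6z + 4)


Distribute each term of the first polynomial:
  (-4z^2)(-4z^2 + 6z + 4) = 16z^4 - 24z^3 - 16z^2
  (4)(-4z^2 + 6z + 4) = -16z^2 + 24z + 16
Sum: 16z^4 - 24z^3 - 32z^2 + 24z + 16


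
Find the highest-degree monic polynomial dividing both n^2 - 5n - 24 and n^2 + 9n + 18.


Factor each:
  n^2 - 5n - 24 = (n + 3)(n - 8)
  n^2 + 9n + 18 = (n + 3)(n + 6)
Common monic factor: n + 3


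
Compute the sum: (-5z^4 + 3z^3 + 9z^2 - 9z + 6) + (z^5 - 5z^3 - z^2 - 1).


Align terms by degree and add:
  -5z^4 + 3z^3 + 9z^2 - 9z + 6
+ z^5 - 5z^3 - z^2 - 1
= z^5 - 5z^4 - 2z^3 + 8z^2 - 9z + 5


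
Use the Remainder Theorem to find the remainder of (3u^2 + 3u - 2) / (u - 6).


By the Remainder Theorem, the remainder equals p(6):
  3*(6)^2 = 108
  3*(6)^1 = 18
  constant: -2
Sum: 108 + 18 - 2 = 124


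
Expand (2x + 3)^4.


Expand (2x + 3)^4 by repeated multiplication:
  (2x + 3)^2 = 4x^2 + 12x + 9
  (2x + 3)^3 = 8x^3 + 36x^2 + 54x + 27
= 16x^4 + 96x^3 + 216x^2 + 216x + 81


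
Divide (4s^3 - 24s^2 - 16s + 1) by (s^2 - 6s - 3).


(4s^3 - 24s^2 - 16s + 1) / (s^2 - 6s - 3)
Step 1: 4s * (s^2 - 6s - 3) = 4s^3 - 24s^2 - 12s; subtract.
Step 2: 0 * (s^2 - 6s - 3) = 0; subtract.
Quotient: 4s, Remainder: -4s + 1


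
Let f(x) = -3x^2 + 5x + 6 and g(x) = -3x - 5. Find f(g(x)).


Substitute g(x) into f:
f(g(x)) = -3*(-3x - 5)^2 + 5*(-3x - 5) + 6
(-3x - 5)^2 = 9x^2 + 30x + 25
Expand and combine: -27x^2 - 105x - 94


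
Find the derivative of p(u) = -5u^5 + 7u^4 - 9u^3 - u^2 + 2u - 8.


Apply the power rule term by term:
  d/du(-5u^5) = -25u^4
  d/du(7u^4) = 28u^3
  d/du(-9u^3) = -27u^2
  d/du(-u^2) = -2u
  d/du(2u) = 2
  d/du(-8) = 0
p'(u) = -25u^4 + 28u^3 - 27u^2 - 2u + 2


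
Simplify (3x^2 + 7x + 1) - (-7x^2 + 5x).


Distribute the minus sign:
  (3x^2 + 7x + 1)
- (-7x^2 + 5x)
Negate second polynomial: 7x^2 - 5x
Add: 10x^2 + 2x + 1


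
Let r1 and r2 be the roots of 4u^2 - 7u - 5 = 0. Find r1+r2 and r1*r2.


For au^2+bu+c=0: sum = -b/a, product = c/a.
a=4, b=-7, c=-5
Sum = -(-7)/4 = 7/4
Product = (-5)/4 = -5/4


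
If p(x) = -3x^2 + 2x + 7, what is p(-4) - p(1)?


p(-4) = -49
p(1) = 6
p(-4) - p(1) = -49 - 6 = -55


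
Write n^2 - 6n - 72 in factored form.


Roots satisfy r1 + r2 = -b/a = 6 and r1*r2 = c/a = -72.
So r1 = 12, r2 = -6.
n^2 - 6n - 72 = (n - r1)(n - r2) = (n - 12)(n + 6)


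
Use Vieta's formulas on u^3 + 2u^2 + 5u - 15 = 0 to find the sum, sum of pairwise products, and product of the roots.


Monic cubic u^3+bu^2+cu+d=0: sum=-b, pairwise sum=c, product=-d.
b=2, c=5, d=-15
r1+r2+r3 = -2
r1r2+r1r3+r2r3 = 5
r1r2r3 = 15


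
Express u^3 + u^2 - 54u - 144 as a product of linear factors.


Try integer roots (divisors of -144). u=8: p(8)=0.
Divide out (u - 8): quotient is u^2 + 9u + 18.
Factor the quadratic: (u + 3)(u + 6)
Result: (u - 8)(u + 3)(u + 6)


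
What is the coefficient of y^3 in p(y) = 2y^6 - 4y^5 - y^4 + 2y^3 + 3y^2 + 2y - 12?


Read off the coefficient of y^3: 2


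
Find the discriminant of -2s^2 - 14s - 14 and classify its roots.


D = b^2 - 4ac = (-14)^2 - 4(-2)(-14) = 196 - 112 = 84
Since D > 0: two distinct irrational roots


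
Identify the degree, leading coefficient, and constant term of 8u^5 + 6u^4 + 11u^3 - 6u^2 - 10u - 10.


Highest power of u is 5, with coefficient 8. Constant term is -10.
Degree = 5, leading coefficient = 8, constant term = -10


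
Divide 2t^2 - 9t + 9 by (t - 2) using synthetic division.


Synthetic division with c = 2. Coefficients: 2, -9, 9
Bring down 2.
  2 * 2 = 4; 4 - 9 = -5
  -5 * 2 = -10; -10 + 9 = -1
Quotient: 2t - 5, Remainder: -1


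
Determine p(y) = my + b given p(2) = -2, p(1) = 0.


p(y) = my + b. Using p(2)=-2, p(1)=0:
m = (-2)/(2 - 1) = -2/1 = -2
b = -2 - m*(2) = -2 + 4 = 2
p(y) = -2y + 2


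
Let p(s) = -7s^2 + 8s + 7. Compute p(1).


Using direct substitution:
  -7 * (1)^2 = -7
  8 * (1)^1 = 8
  constant: 7
Sum = -7 + 8 + 7 = 8


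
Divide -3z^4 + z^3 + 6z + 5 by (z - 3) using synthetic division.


Synthetic division with c = 3. Coefficients: -3, 1, 0, 6, 5
Bring down -3.
  -3 * 3 = -9; -9 + 1 = -8
  -8 * 3 = -24; -24 + 0 = -24
  -24 * 3 = -72; -72 + 6 = -66
  -66 * 3 = -198; -198 + 5 = -193
Quotient: -3z^3 - 8z^2 - 24z - 66, Remainder: -193


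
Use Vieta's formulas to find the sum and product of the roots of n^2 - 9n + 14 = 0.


For an^2+bn+c=0: sum = -b/a, product = c/a.
a=1, b=-9, c=14
Sum = -(-9)/1 = 9
Product = (14)/1 = 14


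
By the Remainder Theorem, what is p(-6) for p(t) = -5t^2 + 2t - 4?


By the Remainder Theorem, the remainder equals p(-6):
  -5*(-6)^2 = -180
  2*(-6)^1 = -12
  constant: -4
Sum: -180 - 12 - 4 = -196


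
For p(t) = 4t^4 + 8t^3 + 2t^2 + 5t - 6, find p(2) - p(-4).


p(2) = 140
p(-4) = 518
p(2) - p(-4) = 140 - 518 = -378


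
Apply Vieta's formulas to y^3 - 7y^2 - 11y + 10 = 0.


Monic cubic y^3+by^2+cy+d=0: sum=-b, pairwise sum=c, product=-d.
b=-7, c=-11, d=10
r1+r2+r3 = 7
r1r2+r1r3+r2r3 = -11
r1r2r3 = -10


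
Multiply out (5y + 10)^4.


Expand (5y + 10)^4 by repeated multiplication:
  (5y + 10)^2 = 25y^2 + 100y + 100
  (5y + 10)^3 = 125y^3 + 750y^2 + 1500y + 1000
= 625y^4 + 5000y^3 + 15000y^2 + 20000y + 10000


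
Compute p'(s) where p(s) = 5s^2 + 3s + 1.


Apply the power rule term by term:
  d/ds(5s^2) = 10s
  d/ds(3s) = 3
  d/ds(1) = 0
p'(s) = 10s + 3


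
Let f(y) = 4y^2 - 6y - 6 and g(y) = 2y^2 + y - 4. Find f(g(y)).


Substitute g(y) into f:
f(g(y)) = 4*(2y^2 + y - 4)^2 + (-6)*(2y^2 + y - 4) + (-6)
(2y^2 + y - 4)^2 = 4y^4 + 4y^3 - 15y^2 - 8y + 16
Expand and combine: 16y^4 + 16y^3 - 72y^2 - 38y + 82


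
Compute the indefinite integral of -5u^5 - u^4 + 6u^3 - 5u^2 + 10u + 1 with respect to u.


Reverse power rule on each term:
  ∫ -5u^5 du = -(5/6)u^6
  ∫ -u^4 du = -(1/5)u^5
  ∫ 6u^3 du = (3/2)u^4
  ∫ -5u^2 du = -(5/3)u^3
  ∫ 10u du = 5u^2
  ∫ 1 du = u
F(u) = -(5/6)u^6 - (1/5)u^5 + (3/2)u^4 - (5/3)u^3 + 5u^2 + u + C


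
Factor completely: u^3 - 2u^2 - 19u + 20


Try integer roots (divisors of 20). u=-4: p(-4)=0.
Divide out (u + 4): quotient is u^2 - 6u + 5.
Factor the quadratic: (u - 5)(u - 1)
Result: (u + 4)(u - 5)(u - 1)


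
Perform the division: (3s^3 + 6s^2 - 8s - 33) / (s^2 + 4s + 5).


(3s^3 + 6s^2 - 8s - 33) / (s^2 + 4s + 5)
Step 1: 3s * (s^2 + 4s + 5) = 3s^3 + 12s^2 + 15s; subtract.
Step 2: -6 * (s^2 + 4s + 5) = -6s^2 - 24s - 30; subtract.
Quotient: 3s - 6, Remainder: s - 3


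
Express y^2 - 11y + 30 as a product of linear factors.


Roots satisfy r1 + r2 = -b/a = 11 and r1*r2 = c/a = 30.
So r1 = 5, r2 = 6.
y^2 - 11y + 30 = (y - r1)(y - r2) = (y - 5)(y - 6)


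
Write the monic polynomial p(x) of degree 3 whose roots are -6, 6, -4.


p(x) = (x + 6)(x - 6)(x + 4)
Expand: x^3 + 4x^2 - 36x - 144


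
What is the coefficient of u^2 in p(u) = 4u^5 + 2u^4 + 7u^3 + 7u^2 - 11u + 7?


Read off the coefficient of u^2: 7


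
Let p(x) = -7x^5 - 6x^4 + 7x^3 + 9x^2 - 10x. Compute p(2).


Using direct substitution:
  -7 * (2)^5 = -224
  -6 * (2)^4 = -96
  7 * (2)^3 = 56
  9 * (2)^2 = 36
  -10 * (2)^1 = -20
  constant: 0
Sum = -224 - 96 + 56 + 36 - 20 + 0 = -248


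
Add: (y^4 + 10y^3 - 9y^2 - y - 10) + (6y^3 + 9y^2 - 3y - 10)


Align terms by degree and add:
  y^4 + 10y^3 - 9y^2 - y - 10
+ 6y^3 + 9y^2 - 3y - 10
= y^4 + 16y^3 - 4y - 20


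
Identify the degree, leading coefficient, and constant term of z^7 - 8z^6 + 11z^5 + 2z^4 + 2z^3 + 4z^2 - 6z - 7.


Highest power of z is 7, with coefficient 1. Constant term is -7.
Degree = 7, leading coefficient = 1, constant term = -7


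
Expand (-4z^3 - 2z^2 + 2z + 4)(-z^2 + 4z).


Distribute each term of the first polynomial:
  (-4z^3)(-z^2 + 4z) = 4z^5 - 16z^4
  (-2z^2)(-z^2 + 4z) = 2z^4 - 8z^3
  (2z)(-z^2 + 4z) = -2z^3 + 8z^2
  (4)(-z^2 + 4z) = -4z^2 + 16z
Sum: 4z^5 - 14z^4 - 10z^3 + 4z^2 + 16z


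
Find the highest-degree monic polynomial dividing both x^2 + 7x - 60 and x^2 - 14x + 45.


Factor each:
  x^2 + 7x - 60 = (x - 5)(x + 12)
  x^2 - 14x + 45 = (x - 5)(x - 9)
Common monic factor: x - 5


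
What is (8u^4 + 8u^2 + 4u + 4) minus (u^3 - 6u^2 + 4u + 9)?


Distribute the minus sign:
  (8u^4 + 8u^2 + 4u + 4)
- (u^3 - 6u^2 + 4u + 9)
Negate second polynomial: -u^3 + 6u^2 - 4u - 9
Add: 8u^4 - u^3 + 14u^2 - 5


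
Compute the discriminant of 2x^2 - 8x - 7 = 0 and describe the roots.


D = b^2 - 4ac = (-8)^2 - 4(2)(-7) = 64 + 56 = 120
Since D > 0: two distinct irrational roots


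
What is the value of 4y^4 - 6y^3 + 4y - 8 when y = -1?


Using direct substitution:
  4 * (-1)^4 = 4
  -6 * (-1)^3 = 6
  0 * (-1)^2 = 0
  4 * (-1)^1 = -4
  constant: -8
Sum = 4 + 6 + 0 - 4 - 8 = -2


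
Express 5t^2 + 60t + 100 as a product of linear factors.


Roots satisfy r1 + r2 = -b/a = -12 and r1*r2 = c/a = 20.
So r1 = -10, r2 = -2.
5t^2 + 60t + 100 = 5(t - r1)(t - r2) = 5(t + 10)(t + 2)


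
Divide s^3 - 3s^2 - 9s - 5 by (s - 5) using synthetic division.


Synthetic division with c = 5. Coefficients: 1, -3, -9, -5
Bring down 1.
  1 * 5 = 5; 5 - 3 = 2
  2 * 5 = 10; 10 - 9 = 1
  1 * 5 = 5; 5 - 5 = 0
Quotient: s^2 + 2s + 1, Remainder: 0


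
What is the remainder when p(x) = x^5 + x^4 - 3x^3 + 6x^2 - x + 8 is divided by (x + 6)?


By the Remainder Theorem, the remainder equals p(-6):
  1*(-6)^5 = -7776
  1*(-6)^4 = 1296
  -3*(-6)^3 = 648
  6*(-6)^2 = 216
  -1*(-6)^1 = 6
  constant: 8
Sum: -7776 + 1296 + 648 + 216 + 6 + 8 = -5602


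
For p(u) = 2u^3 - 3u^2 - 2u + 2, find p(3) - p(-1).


p(3) = 23
p(-1) = -1
p(3) - p(-1) = 23 + 1 = 24


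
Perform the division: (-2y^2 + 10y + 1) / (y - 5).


(-2y^2 + 10y + 1) / (y - 5)
Step 1: -2y * (y - 5) = -2y^2 + 10y; subtract.
Step 2: 0 * (y - 5) = 0; subtract.
Quotient: -2y, Remainder: 1


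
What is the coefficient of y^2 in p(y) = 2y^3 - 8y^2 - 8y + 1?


Read off the coefficient of y^2: -8


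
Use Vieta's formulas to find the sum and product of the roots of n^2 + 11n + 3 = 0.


For an^2+bn+c=0: sum = -b/a, product = c/a.
a=1, b=11, c=3
Sum = -(11)/1 = -11
Product = (3)/1 = 3


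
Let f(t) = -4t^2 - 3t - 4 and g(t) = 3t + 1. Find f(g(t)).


Substitute g(t) into f:
f(g(t)) = -4*(3t + 1)^2 + (-3)*(3t + 1) + (-4)
(3t + 1)^2 = 9t^2 + 6t + 1
Expand and combine: -36t^2 - 33t - 11


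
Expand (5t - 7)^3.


Expand (5t - 7)^3 by repeated multiplication:
  (5t - 7)^2 = 25t^2 - 70t + 49
= 125t^3 - 525t^2 + 735t - 343


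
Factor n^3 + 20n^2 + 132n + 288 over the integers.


Try integer roots (divisors of 288). n=-6: p(-6)=0.
Divide out (n + 6): quotient is n^2 + 14n + 48.
Factor the quadratic: (n + 8)(n + 6)
Result: (n + 6)(n + 8)(n + 6)


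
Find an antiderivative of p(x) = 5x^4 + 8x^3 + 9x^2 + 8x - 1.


Reverse power rule on each term:
  ∫ 5x^4 dx = x^5
  ∫ 8x^3 dx = 2x^4
  ∫ 9x^2 dx = 3x^3
  ∫ 8x dx = 4x^2
  ∫ -1 dx = -x
F(x) = x^5 + 2x^4 + 3x^3 + 4x^2 - x + C


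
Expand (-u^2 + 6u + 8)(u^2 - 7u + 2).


Distribute each term of the first polynomial:
  (-u^2)(u^2 - 7u + 2) = -u^4 + 7u^3 - 2u^2
  (6u)(u^2 - 7u + 2) = 6u^3 - 42u^2 + 12u
  (8)(u^2 - 7u + 2) = 8u^2 - 56u + 16
Sum: -u^4 + 13u^3 - 36u^2 - 44u + 16


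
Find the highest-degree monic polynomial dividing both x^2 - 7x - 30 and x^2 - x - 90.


Factor each:
  x^2 - 7x - 30 = (x - 10)(x + 3)
  x^2 - x - 90 = (x - 10)(x + 9)
Common monic factor: x - 10


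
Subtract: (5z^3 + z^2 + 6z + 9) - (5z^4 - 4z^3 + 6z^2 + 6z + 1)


Distribute the minus sign:
  (5z^3 + z^2 + 6z + 9)
- (5z^4 - 4z^3 + 6z^2 + 6z + 1)
Negate second polynomial: -5z^4 + 4z^3 - 6z^2 - 6z - 1
Add: -5z^4 + 9z^3 - 5z^2 + 8


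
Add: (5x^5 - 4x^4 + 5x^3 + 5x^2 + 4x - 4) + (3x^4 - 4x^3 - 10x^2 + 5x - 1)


Align terms by degree and add:
  5x^5 - 4x^4 + 5x^3 + 5x^2 + 4x - 4
+ 3x^4 - 4x^3 - 10x^2 + 5x - 1
= 5x^5 - x^4 + x^3 - 5x^2 + 9x - 5


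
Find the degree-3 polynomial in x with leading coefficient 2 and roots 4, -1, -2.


p(x) = 2(x - 4)(x + 1)(x + 2)
Expand: 2x^3 - 2x^2 - 20x - 16


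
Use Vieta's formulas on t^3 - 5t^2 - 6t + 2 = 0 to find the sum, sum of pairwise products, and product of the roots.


Monic cubic t^3+bt^2+ct+d=0: sum=-b, pairwise sum=c, product=-d.
b=-5, c=-6, d=2
r1+r2+r3 = 5
r1r2+r1r3+r2r3 = -6
r1r2r3 = -2


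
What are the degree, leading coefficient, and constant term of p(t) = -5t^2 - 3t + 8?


Highest power of t is 2, with coefficient -5. Constant term is 8.
Degree = 2, leading coefficient = -5, constant term = 8


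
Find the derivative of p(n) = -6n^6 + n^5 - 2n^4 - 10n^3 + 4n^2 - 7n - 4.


Apply the power rule term by term:
  d/dn(-6n^6) = -36n^5
  d/dn(n^5) = 5n^4
  d/dn(-2n^4) = -8n^3
  d/dn(-10n^3) = -30n^2
  d/dn(4n^2) = 8n
  d/dn(-7n) = -7
  d/dn(-4) = 0
p'(n) = -36n^5 + 5n^4 - 8n^3 - 30n^2 + 8n - 7


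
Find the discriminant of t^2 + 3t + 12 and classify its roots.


D = b^2 - 4ac = (3)^2 - 4(1)(12) = 9 - 48 = -39
Since D < 0: two complex conjugate roots (no real roots)


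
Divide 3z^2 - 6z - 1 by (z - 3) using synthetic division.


Synthetic division with c = 3. Coefficients: 3, -6, -1
Bring down 3.
  3 * 3 = 9; 9 - 6 = 3
  3 * 3 = 9; 9 - 1 = 8
Quotient: 3z + 3, Remainder: 8


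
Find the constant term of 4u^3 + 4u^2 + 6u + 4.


Read off the constant term: 4


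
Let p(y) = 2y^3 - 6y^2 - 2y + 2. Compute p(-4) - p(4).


p(-4) = -214
p(4) = 26
p(-4) - p(4) = -214 - 26 = -240


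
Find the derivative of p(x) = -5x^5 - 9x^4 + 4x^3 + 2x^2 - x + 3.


Apply the power rule term by term:
  d/dx(-5x^5) = -25x^4
  d/dx(-9x^4) = -36x^3
  d/dx(4x^3) = 12x^2
  d/dx(2x^2) = 4x
  d/dx(-x) = -1
  d/dx(3) = 0
p'(x) = -25x^4 - 36x^3 + 12x^2 + 4x - 1


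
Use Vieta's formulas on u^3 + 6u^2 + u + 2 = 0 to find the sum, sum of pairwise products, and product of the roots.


Monic cubic u^3+bu^2+cu+d=0: sum=-b, pairwise sum=c, product=-d.
b=6, c=1, d=2
r1+r2+r3 = -6
r1r2+r1r3+r2r3 = 1
r1r2r3 = -2


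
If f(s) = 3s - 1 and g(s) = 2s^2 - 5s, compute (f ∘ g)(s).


Substitute g(s) into f:
f(g(s)) = 3*(2s^2 - 5s) + (-1)
Expand and combine: 6s^2 - 15s - 1


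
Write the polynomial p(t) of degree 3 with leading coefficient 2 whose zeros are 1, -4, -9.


p(t) = 2(t - 1)(t + 4)(t + 9)
Expand: 2t^3 + 24t^2 + 46t - 72


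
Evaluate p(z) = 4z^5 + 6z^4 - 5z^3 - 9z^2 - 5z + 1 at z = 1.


Using direct substitution:
  4 * (1)^5 = 4
  6 * (1)^4 = 6
  -5 * (1)^3 = -5
  -9 * (1)^2 = -9
  -5 * (1)^1 = -5
  constant: 1
Sum = 4 + 6 - 5 - 9 - 5 + 1 = -8


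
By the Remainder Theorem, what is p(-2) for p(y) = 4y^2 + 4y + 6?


By the Remainder Theorem, the remainder equals p(-2):
  4*(-2)^2 = 16
  4*(-2)^1 = -8
  constant: 6
Sum: 16 - 8 + 6 = 14


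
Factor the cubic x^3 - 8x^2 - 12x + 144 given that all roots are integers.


Try integer roots (divisors of 144). x=-4: p(-4)=0.
Divide out (x + 4): quotient is x^2 - 12x + 36.
Factor the quadratic: (x - 6)(x - 6)
Result: (x + 4)(x - 6)(x - 6)


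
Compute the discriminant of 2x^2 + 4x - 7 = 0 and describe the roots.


D = b^2 - 4ac = (4)^2 - 4(2)(-7) = 16 + 56 = 72
Since D > 0: two distinct irrational roots


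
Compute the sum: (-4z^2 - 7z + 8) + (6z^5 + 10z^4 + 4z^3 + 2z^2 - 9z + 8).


Align terms by degree and add:
  -4z^2 - 7z + 8
+ 6z^5 + 10z^4 + 4z^3 + 2z^2 - 9z + 8
= 6z^5 + 10z^4 + 4z^3 - 2z^2 - 16z + 16


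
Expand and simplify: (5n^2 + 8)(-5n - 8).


Distribute each term of the first polynomial:
  (5n^2)(-5n - 8) = -25n^3 - 40n^2
  (8)(-5n - 8) = -40n - 64
Sum: -25n^3 - 40n^2 - 40n - 64


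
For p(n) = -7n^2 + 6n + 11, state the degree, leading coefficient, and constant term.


Highest power of n is 2, with coefficient -7. Constant term is 11.
Degree = 2, leading coefficient = -7, constant term = 11


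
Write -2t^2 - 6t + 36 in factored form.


Roots satisfy r1 + r2 = -b/a = -3 and r1*r2 = c/a = -18.
So r1 = 3, r2 = -6.
-2t^2 - 6t + 36 = -2(t - r1)(t - r2) = -2(t - 3)(t + 6)


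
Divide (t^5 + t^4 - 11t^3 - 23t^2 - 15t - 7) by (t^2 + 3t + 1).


(t^5 + t^4 - 11t^3 - 23t^2 - 15t - 7) / (t^2 + 3t + 1)
Step 1: t^3 * (t^2 + 3t + 1) = t^5 + 3t^4 + t^3; subtract.
Step 2: -2t^2 * (t^2 + 3t + 1) = -2t^4 - 6t^3 - 2t^2; subtract.
Step 3: -6t * (t^2 + 3t + 1) = -6t^3 - 18t^2 - 6t; subtract.
Step 4: -3 * (t^2 + 3t + 1) = -3t^2 - 9t - 3; subtract.
Quotient: t^3 - 2t^2 - 6t - 3, Remainder: -4


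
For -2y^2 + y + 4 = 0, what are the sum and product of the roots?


For ay^2+by+c=0: sum = -b/a, product = c/a.
a=-2, b=1, c=4
Sum = -(1)/-2 = 1/2
Product = (4)/-2 = -2


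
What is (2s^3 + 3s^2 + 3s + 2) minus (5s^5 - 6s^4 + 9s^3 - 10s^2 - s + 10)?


Distribute the minus sign:
  (2s^3 + 3s^2 + 3s + 2)
- (5s^5 - 6s^4 + 9s^3 - 10s^2 - s + 10)
Negate second polynomial: -5s^5 + 6s^4 - 9s^3 + 10s^2 + s - 10
Add: -5s^5 + 6s^4 - 7s^3 + 13s^2 + 4s - 8


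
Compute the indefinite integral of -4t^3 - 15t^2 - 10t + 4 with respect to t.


Reverse power rule on each term:
  ∫ -4t^3 dt = -t^4
  ∫ -15t^2 dt = -5t^3
  ∫ -10t dt = -5t^2
  ∫ 4 dt = 4t
F(t) = -t^4 - 5t^3 - 5t^2 + 4t + C


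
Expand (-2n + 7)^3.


Expand (-2n + 7)^3 by repeated multiplication:
  (-2n + 7)^2 = 4n^2 - 28n + 49
= -8n^3 + 84n^2 - 294n + 343


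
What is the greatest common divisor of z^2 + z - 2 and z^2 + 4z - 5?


Factor each:
  z^2 + z - 2 = (z - 1)(z + 2)
  z^2 + 4z - 5 = (z - 1)(z + 5)
Common monic factor: z - 1


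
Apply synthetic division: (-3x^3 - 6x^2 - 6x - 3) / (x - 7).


Synthetic division with c = 7. Coefficients: -3, -6, -6, -3
Bring down -3.
  -3 * 7 = -21; -21 - 6 = -27
  -27 * 7 = -189; -189 - 6 = -195
  -195 * 7 = -1365; -1365 - 3 = -1368
Quotient: -3x^2 - 27x - 195, Remainder: -1368


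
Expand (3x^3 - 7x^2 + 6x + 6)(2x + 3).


Distribute each term of the first polynomial:
  (3x^3)(2x + 3) = 6x^4 + 9x^3
  (-7x^2)(2x + 3) = -14x^3 - 21x^2
  (6x)(2x + 3) = 12x^2 + 18x
  (6)(2x + 3) = 12x + 18
Sum: 6x^4 - 5x^3 - 9x^2 + 30x + 18


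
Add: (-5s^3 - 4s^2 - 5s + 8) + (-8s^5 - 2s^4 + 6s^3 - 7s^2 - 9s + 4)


Align terms by degree and add:
  -5s^3 - 4s^2 - 5s + 8
  -8s^5 - 2s^4 + 6s^3 - 7s^2 - 9s + 4
= -8s^5 - 2s^4 + s^3 - 11s^2 - 14s + 12


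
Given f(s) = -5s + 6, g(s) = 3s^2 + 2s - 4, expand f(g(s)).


Substitute g(s) into f:
f(g(s)) = -5*(3s^2 + 2s - 4) + 6
Expand and combine: -15s^2 - 10s + 26


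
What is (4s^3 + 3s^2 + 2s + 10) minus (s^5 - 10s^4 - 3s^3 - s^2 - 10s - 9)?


Distribute the minus sign:
  (4s^3 + 3s^2 + 2s + 10)
- (s^5 - 10s^4 - 3s^3 - s^2 - 10s - 9)
Negate second polynomial: -s^5 + 10s^4 + 3s^3 + s^2 + 10s + 9
Add: -s^5 + 10s^4 + 7s^3 + 4s^2 + 12s + 19


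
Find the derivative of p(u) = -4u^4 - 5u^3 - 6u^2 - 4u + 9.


Apply the power rule term by term:
  d/du(-4u^4) = -16u^3
  d/du(-5u^3) = -15u^2
  d/du(-6u^2) = -12u
  d/du(-4u) = -4
  d/du(9) = 0
p'(u) = -16u^3 - 15u^2 - 12u - 4


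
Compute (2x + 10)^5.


Expand (2x + 10)^5 by repeated multiplication:
  (2x + 10)^2 = 4x^2 + 40x + 100
  (2x + 10)^3 = 8x^3 + 120x^2 + 600x + 1000
  (2x + 10)^4 = 16x^4 + 320x^3 + 2400x^2 + 8000x + 10000
= 32x^5 + 800x^4 + 8000x^3 + 40000x^2 + 100000x + 100000


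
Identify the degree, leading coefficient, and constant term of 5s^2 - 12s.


Highest power of s is 2, with coefficient 5. Constant term is 0.
Degree = 2, leading coefficient = 5, constant term = 0


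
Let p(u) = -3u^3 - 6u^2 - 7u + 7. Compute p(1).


Using direct substitution:
  -3 * (1)^3 = -3
  -6 * (1)^2 = -6
  -7 * (1)^1 = -7
  constant: 7
Sum = -3 - 6 - 7 + 7 = -9


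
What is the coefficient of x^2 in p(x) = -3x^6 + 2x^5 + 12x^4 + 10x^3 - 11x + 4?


Read off the coefficient of x^2: 0


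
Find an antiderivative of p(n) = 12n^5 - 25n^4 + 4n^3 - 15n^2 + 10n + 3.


Reverse power rule on each term:
  ∫ 12n^5 dn = 2n^6
  ∫ -25n^4 dn = -5n^5
  ∫ 4n^3 dn = n^4
  ∫ -15n^2 dn = -5n^3
  ∫ 10n dn = 5n^2
  ∫ 3 dn = 3n
F(n) = 2n^6 - 5n^5 + n^4 - 5n^3 + 5n^2 + 3n + C


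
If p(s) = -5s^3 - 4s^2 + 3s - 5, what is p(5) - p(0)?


p(5) = -715
p(0) = -5
p(5) - p(0) = -715 + 5 = -710


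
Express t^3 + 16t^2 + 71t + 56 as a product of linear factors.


Try integer roots (divisors of 56). t=-8: p(-8)=0.
Divide out (t + 8): quotient is t^2 + 8t + 7.
Factor the quadratic: (t + 1)(t + 7)
Result: (t + 8)(t + 1)(t + 7)


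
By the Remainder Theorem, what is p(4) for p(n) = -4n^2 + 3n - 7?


By the Remainder Theorem, the remainder equals p(4):
  -4*(4)^2 = -64
  3*(4)^1 = 12
  constant: -7
Sum: -64 + 12 - 7 = -59


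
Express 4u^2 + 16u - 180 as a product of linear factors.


Roots satisfy r1 + r2 = -b/a = -4 and r1*r2 = c/a = -45.
So r1 = -9, r2 = 5.
4u^2 + 16u - 180 = 4(u - r1)(u - r2) = 4(u + 9)(u - 5)


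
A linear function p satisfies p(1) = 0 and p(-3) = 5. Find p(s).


p(s) = ms + b. Using p(1)=0, p(-3)=5:
m = (0 - 5)/(1 + 3) = -5/4 = -5/4
b = 0 - m*(1) = 0 + 5/4 = 5/4
p(s) = -(5/4)s + (5/4)


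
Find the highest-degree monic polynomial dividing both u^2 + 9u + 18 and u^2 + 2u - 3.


Factor each:
  u^2 + 9u + 18 = (u + 3)(u + 6)
  u^2 + 2u - 3 = (u + 3)(u - 1)
Common monic factor: u + 3


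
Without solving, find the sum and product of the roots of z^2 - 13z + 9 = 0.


For az^2+bz+c=0: sum = -b/a, product = c/a.
a=1, b=-13, c=9
Sum = -(-13)/1 = 13
Product = (9)/1 = 9


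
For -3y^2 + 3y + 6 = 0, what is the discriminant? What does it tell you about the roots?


D = b^2 - 4ac = (3)^2 - 4(-3)(6) = 9 + 72 = 81
Since D > 0: two distinct rational roots


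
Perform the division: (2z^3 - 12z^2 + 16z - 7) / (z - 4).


(2z^3 - 12z^2 + 16z - 7) / (z - 4)
Step 1: 2z^2 * (z - 4) = 2z^3 - 8z^2; subtract.
Step 2: -4z * (z - 4) = -4z^2 + 16z; subtract.
Step 3: 0 * (z - 4) = 0; subtract.
Quotient: 2z^2 - 4z, Remainder: -7


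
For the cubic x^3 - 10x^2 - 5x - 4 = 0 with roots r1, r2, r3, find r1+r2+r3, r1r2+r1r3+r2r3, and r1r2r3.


Monic cubic x^3+bx^2+cx+d=0: sum=-b, pairwise sum=c, product=-d.
b=-10, c=-5, d=-4
r1+r2+r3 = 10
r1r2+r1r3+r2r3 = -5
r1r2r3 = 4


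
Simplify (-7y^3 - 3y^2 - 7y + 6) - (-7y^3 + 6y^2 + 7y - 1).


Distribute the minus sign:
  (-7y^3 - 3y^2 - 7y + 6)
- (-7y^3 + 6y^2 + 7y - 1)
Negate second polynomial: 7y^3 - 6y^2 - 7y + 1
Add: -9y^2 - 14y + 7


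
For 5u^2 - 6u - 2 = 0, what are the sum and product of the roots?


For au^2+bu+c=0: sum = -b/a, product = c/a.
a=5, b=-6, c=-2
Sum = -(-6)/5 = 6/5
Product = (-2)/5 = -2/5


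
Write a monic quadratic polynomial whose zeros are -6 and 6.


p(u) = (u + 6)(u - 6)
Expand: u^2 - 36


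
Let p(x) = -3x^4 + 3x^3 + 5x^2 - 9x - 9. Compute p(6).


Using direct substitution:
  -3 * (6)^4 = -3888
  3 * (6)^3 = 648
  5 * (6)^2 = 180
  -9 * (6)^1 = -54
  constant: -9
Sum = -3888 + 648 + 180 - 54 - 9 = -3123


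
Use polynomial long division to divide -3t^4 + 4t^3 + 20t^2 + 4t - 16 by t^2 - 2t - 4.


(-3t^4 + 4t^3 + 20t^2 + 4t - 16) / (t^2 - 2t - 4)
Step 1: -3t^2 * (t^2 - 2t - 4) = -3t^4 + 6t^3 + 12t^2; subtract.
Step 2: -2t * (t^2 - 2t - 4) = -2t^3 + 4t^2 + 8t; subtract.
Step 3: 4 * (t^2 - 2t - 4) = 4t^2 - 8t - 16; subtract.
Quotient: -3t^2 - 2t + 4, Remainder: 4t


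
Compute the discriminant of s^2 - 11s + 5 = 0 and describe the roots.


D = b^2 - 4ac = (-11)^2 - 4(1)(5) = 121 - 20 = 101
Since D > 0: two distinct irrational roots


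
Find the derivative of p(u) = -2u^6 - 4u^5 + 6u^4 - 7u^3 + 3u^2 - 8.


Apply the power rule term by term:
  d/du(-2u^6) = -12u^5
  d/du(-4u^5) = -20u^4
  d/du(6u^4) = 24u^3
  d/du(-7u^3) = -21u^2
  d/du(3u^2) = 6u
  d/du(-8) = 0
p'(u) = -12u^5 - 20u^4 + 24u^3 - 21u^2 + 6u


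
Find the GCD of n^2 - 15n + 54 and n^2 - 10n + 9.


Factor each:
  n^2 - 15n + 54 = (n - 9)(n - 6)
  n^2 - 10n + 9 = (n - 9)(n - 1)
Common monic factor: n - 9


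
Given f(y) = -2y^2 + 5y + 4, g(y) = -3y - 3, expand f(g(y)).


Substitute g(y) into f:
f(g(y)) = -2*(-3y - 3)^2 + 5*(-3y - 3) + 4
(-3y - 3)^2 = 9y^2 + 18y + 9
Expand and combine: -18y^2 - 51y - 29


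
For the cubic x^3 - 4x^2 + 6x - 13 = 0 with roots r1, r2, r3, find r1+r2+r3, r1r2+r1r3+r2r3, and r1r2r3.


Monic cubic x^3+bx^2+cx+d=0: sum=-b, pairwise sum=c, product=-d.
b=-4, c=6, d=-13
r1+r2+r3 = 4
r1r2+r1r3+r2r3 = 6
r1r2r3 = 13


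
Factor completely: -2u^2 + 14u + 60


Roots satisfy r1 + r2 = -b/a = 7 and r1*r2 = c/a = -30.
So r1 = -3, r2 = 10.
-2u^2 + 14u + 60 = -2(u - r1)(u - r2) = -2(u + 3)(u - 10)


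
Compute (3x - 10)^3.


Expand (3x - 10)^3 by repeated multiplication:
  (3x - 10)^2 = 9x^2 - 60x + 100
= 27x^3 - 270x^2 + 900x - 1000


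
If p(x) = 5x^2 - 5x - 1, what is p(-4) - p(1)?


p(-4) = 99
p(1) = -1
p(-4) - p(1) = 99 + 1 = 100


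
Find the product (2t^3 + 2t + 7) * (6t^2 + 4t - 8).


Distribute each term of the first polynomial:
  (2t^3)(6t^2 + 4t - 8) = 12t^5 + 8t^4 - 16t^3
  (2t)(6t^2 + 4t - 8) = 12t^3 + 8t^2 - 16t
  (7)(6t^2 + 4t - 8) = 42t^2 + 28t - 56
Sum: 12t^5 + 8t^4 - 4t^3 + 50t^2 + 12t - 56


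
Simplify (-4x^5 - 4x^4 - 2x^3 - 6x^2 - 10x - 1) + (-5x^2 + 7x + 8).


Align terms by degree and add:
  -4x^5 - 4x^4 - 2x^3 - 6x^2 - 10x - 1
  -5x^2 + 7x + 8
= -4x^5 - 4x^4 - 2x^3 - 11x^2 - 3x + 7


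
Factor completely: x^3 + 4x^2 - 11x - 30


Try integer roots (divisors of -30). x=3: p(3)=0.
Divide out (x - 3): quotient is x^2 + 7x + 10.
Factor the quadratic: (x + 5)(x + 2)
Result: (x - 3)(x + 5)(x + 2)


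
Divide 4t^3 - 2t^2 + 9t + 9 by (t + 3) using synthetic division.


Synthetic division with c = -3. Coefficients: 4, -2, 9, 9
Bring down 4.
  4 * -3 = -12; -12 - 2 = -14
  -14 * -3 = 42; 42 + 9 = 51
  51 * -3 = -153; -153 + 9 = -144
Quotient: 4t^2 - 14t + 51, Remainder: -144


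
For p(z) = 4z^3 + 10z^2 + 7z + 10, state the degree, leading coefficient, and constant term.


Highest power of z is 3, with coefficient 4. Constant term is 10.
Degree = 3, leading coefficient = 4, constant term = 10


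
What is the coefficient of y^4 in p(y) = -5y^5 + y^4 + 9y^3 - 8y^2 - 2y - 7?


Read off the coefficient of y^4: 1


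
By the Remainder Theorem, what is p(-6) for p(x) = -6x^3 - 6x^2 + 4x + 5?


By the Remainder Theorem, the remainder equals p(-6):
  -6*(-6)^3 = 1296
  -6*(-6)^2 = -216
  4*(-6)^1 = -24
  constant: 5
Sum: 1296 - 216 - 24 + 5 = 1061


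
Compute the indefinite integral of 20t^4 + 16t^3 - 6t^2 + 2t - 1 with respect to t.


Reverse power rule on each term:
  ∫ 20t^4 dt = 4t^5
  ∫ 16t^3 dt = 4t^4
  ∫ -6t^2 dt = -2t^3
  ∫ 2t dt = t^2
  ∫ -1 dt = -t
F(t) = 4t^5 + 4t^4 - 2t^3 + t^2 - t + C


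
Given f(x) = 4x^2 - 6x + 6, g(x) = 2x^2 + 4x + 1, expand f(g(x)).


Substitute g(x) into f:
f(g(x)) = 4*(2x^2 + 4x + 1)^2 + (-6)*(2x^2 + 4x + 1) + 6
(2x^2 + 4x + 1)^2 = 4x^4 + 16x^3 + 20x^2 + 8x + 1
Expand and combine: 16x^4 + 64x^3 + 68x^2 + 8x + 4


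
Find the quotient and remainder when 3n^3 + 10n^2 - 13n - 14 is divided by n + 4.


(3n^3 + 10n^2 - 13n - 14) / (n + 4)
Step 1: 3n^2 * (n + 4) = 3n^3 + 12n^2; subtract.
Step 2: -2n * (n + 4) = -2n^2 - 8n; subtract.
Step 3: -5 * (n + 4) = -5n - 20; subtract.
Quotient: 3n^2 - 2n - 5, Remainder: 6


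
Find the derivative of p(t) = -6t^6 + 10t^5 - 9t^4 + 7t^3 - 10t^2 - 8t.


Apply the power rule term by term:
  d/dt(-6t^6) = -36t^5
  d/dt(10t^5) = 50t^4
  d/dt(-9t^4) = -36t^3
  d/dt(7t^3) = 21t^2
  d/dt(-10t^2) = -20t
  d/dt(-8t) = -8
p'(t) = -36t^5 + 50t^4 - 36t^3 + 21t^2 - 20t - 8


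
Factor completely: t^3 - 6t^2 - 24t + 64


Try integer roots (divisors of 64). t=2: p(2)=0.
Divide out (t - 2): quotient is t^2 - 4t - 32.
Factor the quadratic: (t - 8)(t + 4)
Result: (t - 2)(t - 8)(t + 4)


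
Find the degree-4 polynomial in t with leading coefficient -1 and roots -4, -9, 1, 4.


p(t) = -(t + 4)(t + 9)(t - 1)(t - 4)
Expand: -t^4 - 8t^3 + 25t^2 + 128t - 144


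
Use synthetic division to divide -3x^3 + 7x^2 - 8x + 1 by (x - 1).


Synthetic division with c = 1. Coefficients: -3, 7, -8, 1
Bring down -3.
  -3 * 1 = -3; -3 + 7 = 4
  4 * 1 = 4; 4 - 8 = -4
  -4 * 1 = -4; -4 + 1 = -3
Quotient: -3x^2 + 4x - 4, Remainder: -3


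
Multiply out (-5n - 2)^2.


Expand (-5n - 2)^2 by repeated multiplication:
= 25n^2 + 20n + 4


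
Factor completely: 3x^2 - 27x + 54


Roots satisfy r1 + r2 = -b/a = 9 and r1*r2 = c/a = 18.
So r1 = 3, r2 = 6.
3x^2 - 27x + 54 = 3(x - r1)(x - r2) = 3(x - 3)(x - 6)


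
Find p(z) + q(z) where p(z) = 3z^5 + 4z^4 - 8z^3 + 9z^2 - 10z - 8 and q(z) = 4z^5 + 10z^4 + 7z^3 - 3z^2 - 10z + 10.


Align terms by degree and add:
  3z^5 + 4z^4 - 8z^3 + 9z^2 - 10z - 8
+ 4z^5 + 10z^4 + 7z^3 - 3z^2 - 10z + 10
= 7z^5 + 14z^4 - z^3 + 6z^2 - 20z + 2


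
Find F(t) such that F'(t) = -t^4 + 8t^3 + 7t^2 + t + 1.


Reverse power rule on each term:
  ∫ -t^4 dt = -(1/5)t^5
  ∫ 8t^3 dt = 2t^4
  ∫ 7t^2 dt = (7/3)t^3
  ∫ t dt = (1/2)t^2
  ∫ 1 dt = t
F(t) = -(1/5)t^5 + 2t^4 + (7/3)t^3 + (1/2)t^2 + t + C


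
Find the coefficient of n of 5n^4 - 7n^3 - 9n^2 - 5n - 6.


Read off the coefficient of n: -5


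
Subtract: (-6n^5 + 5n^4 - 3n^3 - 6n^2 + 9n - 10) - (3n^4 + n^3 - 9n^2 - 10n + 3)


Distribute the minus sign:
  (-6n^5 + 5n^4 - 3n^3 - 6n^2 + 9n - 10)
- (3n^4 + n^3 - 9n^2 - 10n + 3)
Negate second polynomial: -3n^4 - n^3 + 9n^2 + 10n - 3
Add: -6n^5 + 2n^4 - 4n^3 + 3n^2 + 19n - 13


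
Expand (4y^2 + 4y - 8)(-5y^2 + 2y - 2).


Distribute each term of the first polynomial:
  (4y^2)(-5y^2 + 2y - 2) = -20y^4 + 8y^3 - 8y^2
  (4y)(-5y^2 + 2y - 2) = -20y^3 + 8y^2 - 8y
  (-8)(-5y^2 + 2y - 2) = 40y^2 - 16y + 16
Sum: -20y^4 - 12y^3 + 40y^2 - 24y + 16


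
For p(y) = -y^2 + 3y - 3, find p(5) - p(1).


p(5) = -13
p(1) = -1
p(5) - p(1) = -13 + 1 = -12


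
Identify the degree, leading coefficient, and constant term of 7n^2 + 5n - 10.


Highest power of n is 2, with coefficient 7. Constant term is -10.
Degree = 2, leading coefficient = 7, constant term = -10


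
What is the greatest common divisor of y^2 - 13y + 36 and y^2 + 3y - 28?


Factor each:
  y^2 - 13y + 36 = (y - 4)(y - 9)
  y^2 + 3y - 28 = (y - 4)(y + 7)
Common monic factor: y - 4


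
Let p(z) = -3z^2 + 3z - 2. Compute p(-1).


Using direct substitution:
  -3 * (-1)^2 = -3
  3 * (-1)^1 = -3
  constant: -2
Sum = -3 - 3 - 2 = -8


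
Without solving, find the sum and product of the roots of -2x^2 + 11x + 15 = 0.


For ax^2+bx+c=0: sum = -b/a, product = c/a.
a=-2, b=11, c=15
Sum = -(11)/-2 = 11/2
Product = (15)/-2 = -15/2


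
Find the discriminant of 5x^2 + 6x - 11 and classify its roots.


D = b^2 - 4ac = (6)^2 - 4(5)(-11) = 36 + 220 = 256
Since D > 0: two distinct rational roots


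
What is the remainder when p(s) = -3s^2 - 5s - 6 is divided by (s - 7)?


By the Remainder Theorem, the remainder equals p(7):
  -3*(7)^2 = -147
  -5*(7)^1 = -35
  constant: -6
Sum: -147 - 35 - 6 = -188


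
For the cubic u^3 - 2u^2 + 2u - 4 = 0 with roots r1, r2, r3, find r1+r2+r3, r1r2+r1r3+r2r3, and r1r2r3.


Monic cubic u^3+bu^2+cu+d=0: sum=-b, pairwise sum=c, product=-d.
b=-2, c=2, d=-4
r1+r2+r3 = 2
r1r2+r1r3+r2r3 = 2
r1r2r3 = 4


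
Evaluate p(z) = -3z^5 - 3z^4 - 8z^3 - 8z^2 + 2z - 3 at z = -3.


Using direct substitution:
  -3 * (-3)^5 = 729
  -3 * (-3)^4 = -243
  -8 * (-3)^3 = 216
  -8 * (-3)^2 = -72
  2 * (-3)^1 = -6
  constant: -3
Sum = 729 - 243 + 216 - 72 - 6 - 3 = 621


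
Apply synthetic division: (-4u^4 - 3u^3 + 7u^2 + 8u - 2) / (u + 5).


Synthetic division with c = -5. Coefficients: -4, -3, 7, 8, -2
Bring down -4.
  -4 * -5 = 20; 20 - 3 = 17
  17 * -5 = -85; -85 + 7 = -78
  -78 * -5 = 390; 390 + 8 = 398
  398 * -5 = -1990; -1990 - 2 = -1992
Quotient: -4u^3 + 17u^2 - 78u + 398, Remainder: -1992


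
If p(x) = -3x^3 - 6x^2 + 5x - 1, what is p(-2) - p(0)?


p(-2) = -11
p(0) = -1
p(-2) - p(0) = -11 + 1 = -10


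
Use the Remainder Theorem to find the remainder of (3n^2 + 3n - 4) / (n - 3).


By the Remainder Theorem, the remainder equals p(3):
  3*(3)^2 = 27
  3*(3)^1 = 9
  constant: -4
Sum: 27 + 9 - 4 = 32


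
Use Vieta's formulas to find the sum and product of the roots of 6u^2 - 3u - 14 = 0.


For au^2+bu+c=0: sum = -b/a, product = c/a.
a=6, b=-3, c=-14
Sum = -(-3)/6 = 1/2
Product = (-14)/6 = -7/3


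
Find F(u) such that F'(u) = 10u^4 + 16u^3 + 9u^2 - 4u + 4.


Reverse power rule on each term:
  ∫ 10u^4 du = 2u^5
  ∫ 16u^3 du = 4u^4
  ∫ 9u^2 du = 3u^3
  ∫ -4u du = -2u^2
  ∫ 4 du = 4u
F(u) = 2u^5 + 4u^4 + 3u^3 - 2u^2 + 4u + C


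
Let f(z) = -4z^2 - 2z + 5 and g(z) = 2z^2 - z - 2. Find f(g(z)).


Substitute g(z) into f:
f(g(z)) = -4*(2z^2 - z - 2)^2 + (-2)*(2z^2 - z - 2) + 5
(2z^2 - z - 2)^2 = 4z^4 - 4z^3 - 7z^2 + 4z + 4
Expand and combine: -16z^4 + 16z^3 + 24z^2 - 14z - 7


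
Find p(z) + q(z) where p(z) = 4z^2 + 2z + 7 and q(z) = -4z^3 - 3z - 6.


Align terms by degree and add:
  4z^2 + 2z + 7
  -4z^3 - 3z - 6
= -4z^3 + 4z^2 - z + 1


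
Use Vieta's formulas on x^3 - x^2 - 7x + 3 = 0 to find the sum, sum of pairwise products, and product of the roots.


Monic cubic x^3+bx^2+cx+d=0: sum=-b, pairwise sum=c, product=-d.
b=-1, c=-7, d=3
r1+r2+r3 = 1
r1r2+r1r3+r2r3 = -7
r1r2r3 = -3


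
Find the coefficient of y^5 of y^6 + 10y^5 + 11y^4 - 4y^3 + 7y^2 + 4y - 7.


Read off the coefficient of y^5: 10
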